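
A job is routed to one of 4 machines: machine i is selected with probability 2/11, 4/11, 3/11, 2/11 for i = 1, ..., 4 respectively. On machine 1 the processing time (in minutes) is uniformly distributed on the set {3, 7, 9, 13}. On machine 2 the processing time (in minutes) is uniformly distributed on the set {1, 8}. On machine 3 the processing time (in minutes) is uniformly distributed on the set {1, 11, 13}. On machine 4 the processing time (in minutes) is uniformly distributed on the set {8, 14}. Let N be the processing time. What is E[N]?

81/11

E[N | machine 1] = (3+7+9+13)/4 = 8.
E[N | machine 2] = (1+8)/2 = 9/2.
E[N | machine 3] = (1+11+13)/3 = 25/3.
E[N | machine 4] = (8+14)/2 = 11.
By the law of total expectation,
E[N] = (2/11)·(8) + (4/11)·(9/2) + (3/11)·(25/3) + (2/11)·(11) = 81/11.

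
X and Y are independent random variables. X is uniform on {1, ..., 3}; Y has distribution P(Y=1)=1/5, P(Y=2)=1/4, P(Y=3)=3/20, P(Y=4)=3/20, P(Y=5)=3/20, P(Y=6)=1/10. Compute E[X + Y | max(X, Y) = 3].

P(max(X, Y) = 3) = 3/10.
Summing (X+Y)·P(x,y) over outcomes with max(X, Y) = 3 gives 43/30.
E[X + Y | max(X, Y) = 3] = (43/30) / (3/10) = 43/9.

43/9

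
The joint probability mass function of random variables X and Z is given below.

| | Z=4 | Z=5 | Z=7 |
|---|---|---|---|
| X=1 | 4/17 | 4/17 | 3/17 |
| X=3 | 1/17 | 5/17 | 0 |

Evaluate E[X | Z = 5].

P(Z = 5) = 9/17.
Σ X·P over the event = 1·(4/17) + 3·(5/17) = 19/17.
E[X | Z = 5] = (19/17) / (9/17) = 19/9.

19/9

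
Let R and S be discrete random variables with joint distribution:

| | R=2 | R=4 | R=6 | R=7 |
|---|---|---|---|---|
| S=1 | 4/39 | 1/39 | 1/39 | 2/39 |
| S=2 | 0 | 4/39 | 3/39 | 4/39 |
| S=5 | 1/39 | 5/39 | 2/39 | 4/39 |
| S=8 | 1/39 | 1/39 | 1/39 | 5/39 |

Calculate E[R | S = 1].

P(S = 1) = 8/39.
Σ R·P over the event = 2·(4/39) + 4·(1/39) + 6·(1/39) + 7·(2/39) = 32/39.
E[R | S = 1] = (32/39) / (8/39) = 4.

4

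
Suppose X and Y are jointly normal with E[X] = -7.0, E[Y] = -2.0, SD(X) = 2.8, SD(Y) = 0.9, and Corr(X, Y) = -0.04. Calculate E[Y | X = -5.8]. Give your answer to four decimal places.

-2.0154

For a bivariate normal, E[Y | X=x] = μ_Y + ρ·(σ_Y/σ_X)·(x − μ_X).
E[Y | X=-5.8] = -2.0 + (-0.04)·(0.9/2.8)·(-5.8 − (-7.0)) = -2.0 + (-0.012857)·(1.2) = -2.0154.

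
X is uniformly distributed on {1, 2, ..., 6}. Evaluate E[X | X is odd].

Given X is odd, X is equally likely to be any of {1, 3, 5}.
E[X | X is odd] = (1 + 3 + 5) / 3 = 3.

3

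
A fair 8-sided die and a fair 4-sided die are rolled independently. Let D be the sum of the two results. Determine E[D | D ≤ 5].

4

P(D ≤ 5) = 5/16.
Σ over the event: 2·1/32 + 3·1/16 + 4·3/32 + 5·1/8 = 5/4.
E[D | D ≤ 5] = (5/4) / (5/16) = 4.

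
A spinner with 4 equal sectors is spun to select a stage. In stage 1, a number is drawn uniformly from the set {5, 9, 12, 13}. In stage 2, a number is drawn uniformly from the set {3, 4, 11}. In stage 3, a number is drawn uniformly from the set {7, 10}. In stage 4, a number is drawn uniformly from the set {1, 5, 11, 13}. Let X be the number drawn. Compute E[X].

E[X | stage 1] = (5+9+12+13)/4 = 39/4.
E[X | stage 2] = (3+4+11)/3 = 6.
E[X | stage 3] = (7+10)/2 = 17/2.
E[X | stage 4] = (1+5+11+13)/4 = 15/2.
E[X] = (1/4)·(39/4) + (1/4)·(6) + (1/4)·(17/2) + (1/4)·(15/2) = 127/16.

127/16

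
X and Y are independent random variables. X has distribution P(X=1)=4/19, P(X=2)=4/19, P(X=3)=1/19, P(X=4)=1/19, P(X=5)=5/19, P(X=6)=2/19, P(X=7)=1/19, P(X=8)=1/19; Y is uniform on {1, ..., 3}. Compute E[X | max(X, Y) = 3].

P(max(X, Y) = 3) = 11/57.
Summing X·P(x,y) over outcomes with max(X, Y) = 3 gives 7/19.
E[X | max(X, Y) = 3] = (7/19) / (11/57) = 21/11.

21/11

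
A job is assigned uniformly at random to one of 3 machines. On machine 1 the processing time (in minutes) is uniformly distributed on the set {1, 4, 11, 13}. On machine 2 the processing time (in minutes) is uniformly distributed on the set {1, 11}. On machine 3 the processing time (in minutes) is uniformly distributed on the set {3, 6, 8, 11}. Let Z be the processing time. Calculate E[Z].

E[Z | machine 1] = (1+4+11+13)/4 = 29/4.
E[Z | machine 2] = (1+11)/2 = 6.
E[Z | machine 3] = (3+6+8+11)/4 = 7.
E[Z] = (1/3)·(29/4) + (1/3)·(6) + (1/3)·(7) = 27/4.

27/4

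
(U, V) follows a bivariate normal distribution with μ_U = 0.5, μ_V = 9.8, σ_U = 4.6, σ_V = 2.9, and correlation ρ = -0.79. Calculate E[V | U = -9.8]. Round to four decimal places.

14.9298

For a bivariate normal, E[V | U=x] = μ_V + ρ·(σ_V/σ_U)·(x − μ_U).
E[V | U=-9.8] = 9.8 + (-0.79)·(2.9/4.6)·(-9.8 − (0.5)) = 9.8 + (-0.49804)·(-10.3) = 14.9298.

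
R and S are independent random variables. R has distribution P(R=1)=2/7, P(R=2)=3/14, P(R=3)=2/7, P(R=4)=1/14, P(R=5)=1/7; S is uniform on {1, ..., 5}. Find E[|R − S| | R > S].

P(R > S) = 11/35.
Summing |R−S|·P(x,y) over outcomes with R > S gives 41/70.
E[|R − S| | R > S] = (41/70) / (11/35) = 41/22.

41/22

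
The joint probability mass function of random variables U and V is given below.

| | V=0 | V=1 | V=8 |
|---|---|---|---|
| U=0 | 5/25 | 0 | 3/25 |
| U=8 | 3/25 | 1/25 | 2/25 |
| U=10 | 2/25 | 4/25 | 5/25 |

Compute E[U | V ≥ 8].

P(V ≥ 8) = 2/5.
Σ U·P over the event = 0·(3/25) + 8·(2/25) + 10·(5/25) = 66/25.
E[U | V ≥ 8] = (66/25) / (2/5) = 33/5.

33/5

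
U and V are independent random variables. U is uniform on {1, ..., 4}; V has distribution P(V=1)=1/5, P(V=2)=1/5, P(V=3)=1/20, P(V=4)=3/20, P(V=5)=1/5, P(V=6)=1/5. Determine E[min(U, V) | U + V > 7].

76/23

P(U + V > 7) = 23/80.
Summing min(U,V)·P(x,y) over outcomes with U + V > 7 gives 19/20.
E[min(U, V) | U + V > 7] = (19/20) / (23/80) = 76/23.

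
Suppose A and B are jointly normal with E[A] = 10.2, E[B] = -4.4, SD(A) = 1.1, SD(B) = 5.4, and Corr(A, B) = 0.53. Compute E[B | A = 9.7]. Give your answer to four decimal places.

-5.7009

For a bivariate normal, E[B | A=x] = μ_B + ρ·(σ_B/σ_A)·(x − μ_A).
E[B | A=9.7] = -4.4 + (0.53)·(5.4/1.1)·(9.7 − (10.2)) = -4.4 + (2.6018)·(-0.5) = -5.7009.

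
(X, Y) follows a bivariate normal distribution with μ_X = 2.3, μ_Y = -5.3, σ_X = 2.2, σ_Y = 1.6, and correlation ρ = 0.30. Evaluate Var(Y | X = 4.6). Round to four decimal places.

2.3296

Var(Y | X=x) = (1 − ρ²)·σ_Y².
Var(Y | X=4.6) = (1.6)²·(1 − (0.30)²) = 2.56·0.91 = 2.3296.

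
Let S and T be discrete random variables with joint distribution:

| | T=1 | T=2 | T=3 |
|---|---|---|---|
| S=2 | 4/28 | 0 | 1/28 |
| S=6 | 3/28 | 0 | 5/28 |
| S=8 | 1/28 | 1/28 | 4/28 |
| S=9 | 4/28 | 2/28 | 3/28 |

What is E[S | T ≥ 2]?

117/16

P(T ≥ 2) = 4/7.
Σ S·P over the event = 2·(1/28) + 6·(5/28) + 8·(1/28) + 8·(4/28) + 9·(2/28) + 9·(3/28) = 117/28.
E[S | T ≥ 2] = (117/28) / (4/7) = 117/16.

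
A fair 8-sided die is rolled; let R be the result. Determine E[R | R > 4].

13/2

Given R > 4, R is equally likely to be any of {5, 6, 7, 8}.
E[R | R > 4] = (5 + 6 + 7 + 8) / 4 = 13/2.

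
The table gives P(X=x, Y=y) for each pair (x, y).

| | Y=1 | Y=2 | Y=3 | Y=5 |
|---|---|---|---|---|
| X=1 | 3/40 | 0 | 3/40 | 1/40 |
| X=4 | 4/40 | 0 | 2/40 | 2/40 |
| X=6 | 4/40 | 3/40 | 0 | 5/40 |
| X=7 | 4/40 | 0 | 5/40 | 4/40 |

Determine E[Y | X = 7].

3

P(X = 7) = 13/40.
Σ Y·P over the event = 1·(4/40) + 3·(5/40) + 5·(4/40) = 39/40.
E[Y | X = 7] = (39/40) / (13/40) = 3.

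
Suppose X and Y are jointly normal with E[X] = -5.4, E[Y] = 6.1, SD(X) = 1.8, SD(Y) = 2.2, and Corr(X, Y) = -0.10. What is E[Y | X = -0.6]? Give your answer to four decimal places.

5.5133

The regression of Y on X has slope ρ·σ_Y/σ_X and passes through (μ_X, μ_Y).
E[Y | X=-0.6] = 6.1 + (-0.10)·(2.2/1.8)·(-0.6 − (-5.4)) = 6.1 + (-0.12222)·(4.8) = 5.5133.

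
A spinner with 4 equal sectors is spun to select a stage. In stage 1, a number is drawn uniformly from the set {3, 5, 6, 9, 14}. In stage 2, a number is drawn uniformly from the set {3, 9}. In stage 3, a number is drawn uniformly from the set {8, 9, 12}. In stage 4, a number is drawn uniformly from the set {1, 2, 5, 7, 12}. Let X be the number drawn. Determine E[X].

427/60

E[X | stage 1] = (3+5+6+9+14)/5 = 37/5.
E[X | stage 2] = (3+9)/2 = 6.
E[X | stage 3] = (8+9+12)/3 = 29/3.
E[X | stage 4] = (1+2+5+7+12)/5 = 27/5.
By the law of total expectation,
E[X] = (1/4)·(37/5) + (1/4)·(6) + (1/4)·(29/3) + (1/4)·(27/5) = 427/60.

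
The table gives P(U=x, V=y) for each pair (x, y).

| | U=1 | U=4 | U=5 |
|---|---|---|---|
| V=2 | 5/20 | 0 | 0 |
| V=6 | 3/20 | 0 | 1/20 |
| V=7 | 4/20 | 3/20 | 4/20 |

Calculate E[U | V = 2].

1

P(V = 2) = 1/4.
Σ U·P over the event = 1·(5/20) = 1/4.
E[U | V = 2] = (1/4) / (1/4) = 1.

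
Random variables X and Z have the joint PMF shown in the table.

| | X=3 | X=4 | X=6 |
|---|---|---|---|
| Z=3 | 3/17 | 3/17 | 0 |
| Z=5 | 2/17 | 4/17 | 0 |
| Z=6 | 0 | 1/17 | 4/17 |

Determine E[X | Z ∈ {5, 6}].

50/11

P(Z ∈ {5, 6}) = 11/17.
Σ X·P over the event = 3·(2/17) + 4·(4/17) + 4·(1/17) + 6·(4/17) = 50/17.
E[X | Z ∈ {5, 6}] = (50/17) / (11/17) = 50/11.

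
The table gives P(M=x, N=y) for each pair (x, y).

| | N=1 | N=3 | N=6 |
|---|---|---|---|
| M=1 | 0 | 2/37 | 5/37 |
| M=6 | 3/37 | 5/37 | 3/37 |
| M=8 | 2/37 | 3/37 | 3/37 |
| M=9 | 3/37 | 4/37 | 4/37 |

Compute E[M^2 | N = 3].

P(N = 3) = 14/37.
Σ M^2·P over the event = 1·(2/37) + 36·(5/37) + 64·(3/37) + 81·(4/37) = 698/37.
E[M^2 | N = 3] = (698/37) / (14/37) = 349/7.

349/7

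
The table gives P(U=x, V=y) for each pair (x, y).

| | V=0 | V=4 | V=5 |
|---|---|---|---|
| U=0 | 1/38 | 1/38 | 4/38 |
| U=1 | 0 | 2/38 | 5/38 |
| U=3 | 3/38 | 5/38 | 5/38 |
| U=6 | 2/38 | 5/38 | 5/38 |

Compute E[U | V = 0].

7/2

P(V = 0) = 3/19.
Summing U·P(U=x,V=y) over the conditioning event gives 21/38.
E[U | V = 0] = (21/38) / (3/19) = 7/2.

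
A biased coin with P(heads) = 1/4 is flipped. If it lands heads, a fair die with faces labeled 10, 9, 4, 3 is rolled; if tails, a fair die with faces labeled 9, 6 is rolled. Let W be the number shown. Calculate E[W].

29/4

E[W | heads] = (10+9+4+3)/4 = 13/2.
E[W | tails] = (9+6)/2 = 15/2.
E[W] = (1/4)·(13/2) + (3/4)·(15/2) = 29/4.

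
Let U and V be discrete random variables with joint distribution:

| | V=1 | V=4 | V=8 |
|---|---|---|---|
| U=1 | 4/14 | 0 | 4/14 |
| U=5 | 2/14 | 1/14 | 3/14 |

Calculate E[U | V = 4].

5

P(V = 4) = 1/14.
Σ U·P over the event = 5·(1/14) = 5/14.
E[U | V = 4] = (5/14) / (1/14) = 5.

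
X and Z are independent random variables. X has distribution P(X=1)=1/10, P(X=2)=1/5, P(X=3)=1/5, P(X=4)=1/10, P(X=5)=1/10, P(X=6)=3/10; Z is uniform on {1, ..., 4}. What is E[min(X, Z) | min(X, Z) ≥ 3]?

P(min(X, Z) ≥ 3) = 7/20.
Summing min(X,Z)·P(x,y) over outcomes with min(X, Z) ≥ 3 gives 47/40.
E[min(X, Z) | min(X, Z) ≥ 3] = (47/40) / (7/20) = 47/14.

47/14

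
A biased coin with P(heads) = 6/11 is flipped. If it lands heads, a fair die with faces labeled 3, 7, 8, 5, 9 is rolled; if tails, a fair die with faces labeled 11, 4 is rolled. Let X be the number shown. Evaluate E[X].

E[X | heads] = (3+7+8+5+9)/5 = 32/5.
E[X | tails] = (11+4)/2 = 15/2.
By the law of total expectation,
E[X] = (6/11)·(32/5) + (5/11)·(15/2) = 69/10.

69/10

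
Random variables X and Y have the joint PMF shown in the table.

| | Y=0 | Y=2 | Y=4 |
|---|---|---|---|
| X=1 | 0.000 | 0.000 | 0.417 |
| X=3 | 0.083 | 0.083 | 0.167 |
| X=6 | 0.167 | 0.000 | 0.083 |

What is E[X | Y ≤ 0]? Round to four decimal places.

P(Y ≤ 0) = 0.250.
Σ X·P over the event = 3·(0.083) + 6·(0.167) = 1.251.
E[X | Y ≤ 0] = (1.251) / (0.250) = 5.0040.

5.0040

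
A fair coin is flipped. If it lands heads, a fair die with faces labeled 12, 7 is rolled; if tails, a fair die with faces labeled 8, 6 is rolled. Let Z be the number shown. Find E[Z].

E[Z | heads] = (12+7)/2 = 19/2.
E[Z | tails] = (8+6)/2 = 7.
By the law of total expectation,
E[Z] = (1/2)·(19/2) + (1/2)·(7) = 33/4.

33/4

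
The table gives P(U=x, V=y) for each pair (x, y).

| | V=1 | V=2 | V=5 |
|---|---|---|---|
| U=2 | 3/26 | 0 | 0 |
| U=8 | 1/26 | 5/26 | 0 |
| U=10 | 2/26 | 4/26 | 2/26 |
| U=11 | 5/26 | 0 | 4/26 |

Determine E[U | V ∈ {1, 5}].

P(V ∈ {1, 5}) = 17/26.
Σ U·P over the event = 2·(3/26) + 8·(1/26) + 10·(2/26) + 10·(2/26) + 11·(5/26) + 11·(4/26) = 153/26.
E[U | V ∈ {1, 5}] = (153/26) / (17/26) = 9.

9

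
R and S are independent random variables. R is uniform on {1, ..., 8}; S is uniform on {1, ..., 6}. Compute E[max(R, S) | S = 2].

37/8

Outcomes with S = 2: (1,2), (2,2), (3,2), (4,2), (5,2), (6,2), (7,2), (8,2), each with probability 1/48.
E[max(R, S) | S = 2] = (2 + 2 + 3 + 4 + 5 + 6 + 7 + 8) / 8 = 37/8.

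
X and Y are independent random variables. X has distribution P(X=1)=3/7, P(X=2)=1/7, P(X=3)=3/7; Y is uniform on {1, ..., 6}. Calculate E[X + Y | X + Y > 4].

185/28

P(X + Y > 4) = 2/3.
Summing (X+Y)·P(x,y) over outcomes with X + Y > 4 gives 185/42.
E[X + Y | X + Y > 4] = (185/42) / (2/3) = 185/28.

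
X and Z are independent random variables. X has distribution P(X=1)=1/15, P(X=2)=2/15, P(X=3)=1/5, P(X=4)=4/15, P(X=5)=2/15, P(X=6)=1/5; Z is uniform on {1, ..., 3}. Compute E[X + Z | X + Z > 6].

P(X + Z > 6) = 17/45.
Summing (X+Z)·P(x,y) over outcomes with X + Z > 6 gives 26/9.
E[X + Z | X + Z > 6] = (26/9) / (17/45) = 130/17.

130/17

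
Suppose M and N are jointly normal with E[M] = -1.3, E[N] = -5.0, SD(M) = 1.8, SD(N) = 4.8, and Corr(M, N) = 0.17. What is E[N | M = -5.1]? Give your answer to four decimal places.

-6.7227

E[N | M=x] = μ_N + ρ(σ_N/σ_M)(x − μ_M) for jointly normal variables.
E[N | M=-5.1] = -5.0 + (0.17)·(4.8/1.8)·(-5.1 − (-1.3)) = -5.0 + (0.45333)·(-3.8) = -6.7227.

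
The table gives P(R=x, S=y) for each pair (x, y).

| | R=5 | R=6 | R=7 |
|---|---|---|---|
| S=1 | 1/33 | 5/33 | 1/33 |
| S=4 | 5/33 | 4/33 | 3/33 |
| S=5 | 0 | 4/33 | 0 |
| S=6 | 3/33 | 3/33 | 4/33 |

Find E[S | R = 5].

P(R = 5) = 3/11.
Σ S·P over the event = 1·(1/33) + 4·(5/33) + 6·(3/33) = 13/11.
E[S | R = 5] = (13/11) / (3/11) = 13/3.

13/3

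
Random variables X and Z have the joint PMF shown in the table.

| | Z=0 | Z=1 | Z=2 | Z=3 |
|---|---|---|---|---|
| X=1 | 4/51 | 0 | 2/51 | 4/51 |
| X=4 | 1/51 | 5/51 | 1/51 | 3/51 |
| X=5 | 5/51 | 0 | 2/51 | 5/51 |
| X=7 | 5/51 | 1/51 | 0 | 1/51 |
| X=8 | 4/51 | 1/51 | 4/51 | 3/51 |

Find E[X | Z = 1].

P(Z = 1) = 7/51.
Σ X·P over the event = 4·(5/51) + 7·(1/51) + 8·(1/51) = 35/51.
E[X | Z = 1] = (35/51) / (7/51) = 5.

5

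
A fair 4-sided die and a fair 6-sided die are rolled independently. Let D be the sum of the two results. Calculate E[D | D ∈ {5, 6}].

P(D ∈ {5, 6}) = 1/3.
Σ over the event: 5·1/6 + 6·1/6 = 11/6.
E[D | D ∈ {5, 6}] = (11/6) / (1/3) = 11/2.

11/2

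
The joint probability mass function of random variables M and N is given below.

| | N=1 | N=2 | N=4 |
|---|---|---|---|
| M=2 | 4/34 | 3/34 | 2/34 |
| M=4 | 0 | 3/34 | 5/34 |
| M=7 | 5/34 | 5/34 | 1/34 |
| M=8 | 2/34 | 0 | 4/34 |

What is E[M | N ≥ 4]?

21/4

P(N ≥ 4) = 6/17.
Σ M·P over the event = 2·(2/34) + 4·(5/34) + 7·(1/34) + 8·(4/34) = 63/34.
E[M | N ≥ 4] = (63/34) / (6/17) = 21/4.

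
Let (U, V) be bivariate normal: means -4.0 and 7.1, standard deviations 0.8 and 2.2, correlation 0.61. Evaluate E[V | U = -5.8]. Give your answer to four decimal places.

E[V | U=x] = μ_V + ρ(σ_V/σ_U)(x − μ_U) for jointly normal variables.
E[V | U=-5.8] = 7.1 + (0.61)·(2.2/0.8)·(-5.8 − (-4.0)) = 7.1 + (1.6775)·(-1.8) = 4.0805.

4.0805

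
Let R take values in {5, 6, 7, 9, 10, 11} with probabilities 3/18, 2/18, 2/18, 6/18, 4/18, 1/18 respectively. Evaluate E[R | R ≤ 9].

95/13

P(R ≤ 9) = 13/18.
Σ over the event: 5·1/6 + 6·1/9 + 7·1/9 + 9·1/3 = 95/18.
E[R | R ≤ 9] = (95/18) / (13/18) = 95/13.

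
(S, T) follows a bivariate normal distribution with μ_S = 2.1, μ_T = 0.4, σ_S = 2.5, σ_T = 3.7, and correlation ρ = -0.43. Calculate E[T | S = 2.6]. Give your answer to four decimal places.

The regression of T on S has slope ρ·σ_T/σ_S and passes through (μ_S, μ_T).
E[T | S=2.6] = 0.4 + (-0.43)·(3.7/2.5)·(2.6 − (2.1)) = 0.4 + (-0.6364)·(0.5) = 0.0818.

0.0818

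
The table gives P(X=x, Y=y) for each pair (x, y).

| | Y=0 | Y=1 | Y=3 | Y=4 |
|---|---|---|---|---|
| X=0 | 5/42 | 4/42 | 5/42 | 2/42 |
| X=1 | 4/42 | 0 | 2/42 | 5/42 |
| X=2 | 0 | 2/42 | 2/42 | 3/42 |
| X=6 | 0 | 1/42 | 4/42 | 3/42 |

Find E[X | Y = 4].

29/13

P(Y = 4) = 13/42.
Summing X·P(X=x,Y=y) over the conditioning event gives 29/42.
E[X | Y = 4] = (29/42) / (13/42) = 29/13.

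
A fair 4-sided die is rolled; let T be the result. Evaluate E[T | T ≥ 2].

Given T ≥ 2, T is equally likely to be any of {2, 3, 4}.
E[T | T ≥ 2] = (2 + 3 + 4) / 3 = 3.

3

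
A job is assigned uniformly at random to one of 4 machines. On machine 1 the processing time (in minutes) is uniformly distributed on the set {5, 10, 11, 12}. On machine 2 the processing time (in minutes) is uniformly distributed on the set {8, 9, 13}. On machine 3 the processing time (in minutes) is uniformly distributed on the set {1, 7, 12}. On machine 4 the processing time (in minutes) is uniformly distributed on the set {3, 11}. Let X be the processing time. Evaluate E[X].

E[X | machine 1] = (5+10+11+12)/4 = 19/2.
E[X | machine 2] = (8+9+13)/3 = 10.
E[X | machine 3] = (1+7+12)/3 = 20/3.
E[X | machine 4] = (3+11)/2 = 7.
E[X] = (1/4)·(19/2) + (1/4)·(10) + (1/4)·(20/3) + (1/4)·(7) = 199/24.

199/24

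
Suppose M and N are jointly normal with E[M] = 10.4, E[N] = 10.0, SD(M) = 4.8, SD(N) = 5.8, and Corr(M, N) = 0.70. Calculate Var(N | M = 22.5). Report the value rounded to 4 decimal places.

The conditional variance in a bivariate normal is σ_N²(1 − ρ²), independent of x.
Var(N | M=22.5) = (5.8)²·(1 − (0.70)²) = 33.64·0.51 = 17.1564.

17.1564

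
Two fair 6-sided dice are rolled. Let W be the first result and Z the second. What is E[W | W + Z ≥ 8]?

14/3

P(W + Z ≥ 8) = 5/12.
Summing W·P(x,y) over outcomes with W + Z ≥ 8 gives 35/18.
E[W | W + Z ≥ 8] = (35/18) / (5/12) = 14/3.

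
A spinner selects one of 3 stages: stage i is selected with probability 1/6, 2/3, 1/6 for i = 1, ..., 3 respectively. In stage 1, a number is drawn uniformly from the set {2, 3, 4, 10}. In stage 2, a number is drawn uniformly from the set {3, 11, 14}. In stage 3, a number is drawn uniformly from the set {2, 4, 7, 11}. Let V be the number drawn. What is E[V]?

577/72

E[V | stage 1] = (2+3+4+10)/4 = 19/4.
E[V | stage 2] = (3+11+14)/3 = 28/3.
E[V | stage 3] = (2+4+7+11)/4 = 6.
E[V] = (1/6)·(19/4) + (2/3)·(28/3) + (1/6)·(6) = 577/72.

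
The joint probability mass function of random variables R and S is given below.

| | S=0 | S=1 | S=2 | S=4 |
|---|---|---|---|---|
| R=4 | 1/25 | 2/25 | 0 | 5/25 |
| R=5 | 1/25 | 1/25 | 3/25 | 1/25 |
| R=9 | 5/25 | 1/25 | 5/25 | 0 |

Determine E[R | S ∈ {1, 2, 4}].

P(S ∈ {1, 2, 4}) = 18/25.
Σ R·P over the event = 4·(2/25) + 4·(5/25) + 5·(1/25) + 5·(3/25) + 5·(1/25) + 9·(1/25) + 9·(5/25) = 107/25.
E[R | S ∈ {1, 2, 4}] = (107/25) / (18/25) = 107/18.

107/18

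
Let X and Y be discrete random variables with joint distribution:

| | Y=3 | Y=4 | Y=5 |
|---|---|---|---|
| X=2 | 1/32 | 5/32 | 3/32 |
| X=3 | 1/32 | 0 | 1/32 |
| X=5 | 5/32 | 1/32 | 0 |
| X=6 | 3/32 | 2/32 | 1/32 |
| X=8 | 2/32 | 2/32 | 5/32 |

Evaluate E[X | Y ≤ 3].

P(Y ≤ 3) = 3/8.
Σ X·P over the event = 2·(1/32) + 3·(1/32) + 5·(5/32) + 6·(3/32) + 8·(2/32) = 2.
E[X | Y ≤ 3] = (2) / (3/8) = 16/3.

16/3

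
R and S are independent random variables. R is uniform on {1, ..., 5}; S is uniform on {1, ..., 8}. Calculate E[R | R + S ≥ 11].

P(R + S ≥ 11) = 3/20.
Summing R·P(x,y) over outcomes with R + S ≥ 11 gives 13/20.
E[R | R + S ≥ 11] = (13/20) / (3/20) = 13/3.

13/3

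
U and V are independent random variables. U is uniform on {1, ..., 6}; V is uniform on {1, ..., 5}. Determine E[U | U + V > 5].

P(U + V > 5) = 2/3.
Summing U·P(x,y) over outcomes with U + V > 5 gives 17/6.
E[U | U + V > 5] = (17/6) / (2/3) = 17/4.

17/4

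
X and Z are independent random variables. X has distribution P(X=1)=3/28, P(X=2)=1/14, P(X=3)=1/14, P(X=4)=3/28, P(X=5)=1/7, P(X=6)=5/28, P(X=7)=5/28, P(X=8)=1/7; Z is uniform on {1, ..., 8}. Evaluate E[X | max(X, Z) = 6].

225/44

P(max(X, Z) = 6) = 11/56.
Summing X·P(x,y) over outcomes with max(X, Z) = 6 gives 225/224.
E[X | max(X, Z) = 6] = (225/224) / (11/56) = 225/44.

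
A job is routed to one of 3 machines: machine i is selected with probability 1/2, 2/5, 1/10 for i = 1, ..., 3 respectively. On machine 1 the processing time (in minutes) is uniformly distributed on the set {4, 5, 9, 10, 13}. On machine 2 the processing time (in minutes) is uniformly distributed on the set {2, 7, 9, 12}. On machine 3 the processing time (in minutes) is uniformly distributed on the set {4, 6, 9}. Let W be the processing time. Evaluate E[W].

E[W | machine 1] = (4+5+9+10+13)/5 = 41/5.
E[W | machine 2] = (2+7+9+12)/4 = 15/2.
E[W | machine 3] = (4+6+9)/3 = 19/3.
E[W] = (1/2)·(41/5) + (2/5)·(15/2) + (1/10)·(19/3) = 116/15.

116/15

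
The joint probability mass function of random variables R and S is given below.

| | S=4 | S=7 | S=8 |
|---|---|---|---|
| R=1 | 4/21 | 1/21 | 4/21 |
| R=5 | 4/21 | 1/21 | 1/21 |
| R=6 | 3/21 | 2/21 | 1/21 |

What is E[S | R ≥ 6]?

P(R ≥ 6) = 2/7.
Σ S·P over the event = 4·(3/21) + 7·(2/21) + 8·(1/21) = 34/21.
E[S | R ≥ 6] = (34/21) / (2/7) = 17/3.

17/3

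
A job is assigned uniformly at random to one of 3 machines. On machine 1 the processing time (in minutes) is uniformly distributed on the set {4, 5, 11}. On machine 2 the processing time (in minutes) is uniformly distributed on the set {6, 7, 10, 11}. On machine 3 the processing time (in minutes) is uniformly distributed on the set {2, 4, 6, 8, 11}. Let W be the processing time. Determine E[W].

641/90

E[W | machine 1] = (4+5+11)/3 = 20/3.
E[W | machine 2] = (6+7+10+11)/4 = 17/2.
E[W | machine 3] = (2+4+6+8+11)/5 = 31/5.
E[W] = (1/3)·(20/3) + (1/3)·(17/2) + (1/3)·(31/5) = 641/90.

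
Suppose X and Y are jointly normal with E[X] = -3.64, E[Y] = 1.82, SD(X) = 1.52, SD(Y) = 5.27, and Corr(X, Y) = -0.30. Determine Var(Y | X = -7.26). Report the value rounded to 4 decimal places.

The conditional variance in a bivariate normal is σ_Y²(1 − ρ²), independent of x.
Var(Y | X=-7.26) = (5.27)²·(1 − (-0.30)²) = 27.7729·0.91 = 25.2733.

25.2733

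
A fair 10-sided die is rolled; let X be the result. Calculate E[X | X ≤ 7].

Given X ≤ 7, X is equally likely to be any of {1, 2, 3, 4, 5, 6, 7}.
E[X | X ≤ 7] = (1 + 2 + 3 + 4 + 5 + 6 + 7) / 7 = 4.

4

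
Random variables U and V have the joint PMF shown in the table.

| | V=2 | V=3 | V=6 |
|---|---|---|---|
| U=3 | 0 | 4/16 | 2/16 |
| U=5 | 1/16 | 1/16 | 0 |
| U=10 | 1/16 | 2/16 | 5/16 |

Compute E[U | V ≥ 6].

P(V ≥ 6) = 7/16.
Σ U·P over the event = 3·(2/16) + 10·(5/16) = 7/2.
E[U | V ≥ 6] = (7/2) / (7/16) = 8.

8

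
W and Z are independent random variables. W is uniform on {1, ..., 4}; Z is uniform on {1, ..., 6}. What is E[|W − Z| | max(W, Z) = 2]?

P(max(W, Z) = 2) = 1/8.
Summing |W−Z|·P(x,y) over outcomes with max(W, Z) = 2 gives 1/12.
E[|W − Z| | max(W, Z) = 2] = (1/12) / (1/8) = 2/3.

2/3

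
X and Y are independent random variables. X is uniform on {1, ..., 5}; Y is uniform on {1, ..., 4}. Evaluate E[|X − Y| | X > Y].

P(X > Y) = 1/2.
Summing |X−Y|·P(x,y) over outcomes with X > Y gives 1.
E[|X − Y| | X > Y] = (1) / (1/2) = 2.

2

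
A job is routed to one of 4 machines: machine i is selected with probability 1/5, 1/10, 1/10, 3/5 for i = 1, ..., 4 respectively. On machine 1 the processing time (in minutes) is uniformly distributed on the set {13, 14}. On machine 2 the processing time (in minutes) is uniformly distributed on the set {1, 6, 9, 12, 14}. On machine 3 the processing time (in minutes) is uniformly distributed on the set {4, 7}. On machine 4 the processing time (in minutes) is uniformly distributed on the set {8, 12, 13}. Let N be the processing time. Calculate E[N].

E[N | machine 1] = (13+14)/2 = 27/2.
E[N | machine 2] = (1+6+9+12+14)/5 = 42/5.
E[N | machine 3] = (4+7)/2 = 11/2.
E[N | machine 4] = (8+12+13)/3 = 11.
By the law of total expectation,
E[N] = (1/5)·(27/2) + (1/10)·(42/5) + (1/10)·(11/2) + (3/5)·(11) = 1069/100.

1069/100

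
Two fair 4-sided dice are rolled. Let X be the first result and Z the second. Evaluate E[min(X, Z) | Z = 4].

Outcomes with Z = 4: (1,4), (2,4), (3,4), (4,4), each with probability 1/16.
E[min(X, Z) | Z = 4] = (1 + 2 + 3 + 4) / 4 = 5/2.

5/2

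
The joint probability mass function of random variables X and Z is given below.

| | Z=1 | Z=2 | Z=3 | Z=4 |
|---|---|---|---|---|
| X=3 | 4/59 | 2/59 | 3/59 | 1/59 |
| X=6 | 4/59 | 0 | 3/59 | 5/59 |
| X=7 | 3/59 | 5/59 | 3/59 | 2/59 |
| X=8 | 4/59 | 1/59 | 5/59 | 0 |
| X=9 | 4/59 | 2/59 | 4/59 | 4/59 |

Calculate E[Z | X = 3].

P(X = 3) = 10/59.
Summing Z·P(X=x,Z=y) over the conditioning event gives 21/59.
E[Z | X = 3] = (21/59) / (10/59) = 21/10.

21/10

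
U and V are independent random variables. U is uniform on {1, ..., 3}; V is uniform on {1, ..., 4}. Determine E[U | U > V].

P(U > V) = 1/4.
Summing U·P(x,y) over outcomes with U > V gives 2/3.
E[U | U > V] = (2/3) / (1/4) = 8/3.

8/3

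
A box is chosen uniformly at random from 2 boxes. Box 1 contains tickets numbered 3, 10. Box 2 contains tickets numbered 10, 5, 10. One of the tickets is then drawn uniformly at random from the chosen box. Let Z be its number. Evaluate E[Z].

89/12

E[Z | box 1] = (3+10)/2 = 13/2.
E[Z | box 2] = (10+5+10)/3 = 25/3.
By the law of total expectation,
E[Z] = (1/2)·(13/2) + (1/2)·(25/3) = 89/12.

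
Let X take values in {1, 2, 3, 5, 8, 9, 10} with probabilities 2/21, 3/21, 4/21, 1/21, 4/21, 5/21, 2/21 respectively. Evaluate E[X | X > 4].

P(X > 4) = 4/7.
Σ over the event: 5·1/21 + 8·4/21 + 9·5/21 + 10·2/21 = 34/7.
E[X | X > 4] = (34/7) / (4/7) = 17/2.

17/2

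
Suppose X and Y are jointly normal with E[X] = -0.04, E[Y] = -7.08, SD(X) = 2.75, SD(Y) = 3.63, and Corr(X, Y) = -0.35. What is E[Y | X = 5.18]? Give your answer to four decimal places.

The regression of Y on X has slope ρ·σ_Y/σ_X and passes through (μ_X, μ_Y).
E[Y | X=5.18] = -7.08 + (-0.35)·(3.63/2.75)·(5.18 − (-0.04)) = -7.08 + (-0.462)·(5.22) = -9.4916.

-9.4916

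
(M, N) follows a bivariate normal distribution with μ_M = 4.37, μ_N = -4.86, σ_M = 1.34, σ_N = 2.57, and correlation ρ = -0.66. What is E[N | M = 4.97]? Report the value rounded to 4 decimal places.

-5.6195

E[N | M=x] = μ_N + ρ(σ_N/σ_M)(x − μ_M) for jointly normal variables.
E[N | M=4.97] = -4.86 + (-0.66)·(2.57/1.34)·(4.97 − (4.37)) = -4.86 + (-1.2658)·(0.6) = -5.6195.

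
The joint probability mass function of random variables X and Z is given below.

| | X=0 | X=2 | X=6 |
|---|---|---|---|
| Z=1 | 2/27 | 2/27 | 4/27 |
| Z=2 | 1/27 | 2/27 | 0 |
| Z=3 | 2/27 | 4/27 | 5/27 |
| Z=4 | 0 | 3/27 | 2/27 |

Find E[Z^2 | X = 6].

81/11

P(X = 6) = 11/27.
Σ Z^2·P over the event = 1·(4/27) + 9·(5/27) + 16·(2/27) = 3.
E[Z^2 | X = 6] = (3) / (11/27) = 81/11.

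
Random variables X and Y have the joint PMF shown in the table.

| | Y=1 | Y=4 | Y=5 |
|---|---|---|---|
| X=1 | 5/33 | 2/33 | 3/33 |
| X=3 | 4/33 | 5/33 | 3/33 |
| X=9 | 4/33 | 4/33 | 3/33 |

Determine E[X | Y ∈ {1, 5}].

46/11

P(Y ∈ {1, 5}) = 2/3.
Σ X·P over the event = 1·(5/33) + 1·(3/33) + 3·(4/33) + 3·(3/33) + 9·(4/33) + 9·(3/33) = 92/33.
E[X | Y ∈ {1, 5}] = (92/33) / (2/3) = 46/11.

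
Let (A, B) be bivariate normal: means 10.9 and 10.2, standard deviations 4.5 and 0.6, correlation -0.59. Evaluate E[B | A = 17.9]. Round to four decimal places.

9.6493

The regression of B on A has slope ρ·σ_B/σ_A and passes through (μ_A, μ_B).
E[B | A=17.9] = 10.2 + (-0.59)·(0.6/4.5)·(17.9 − (10.9)) = 10.2 + (-0.078667)·(7) = 9.6493.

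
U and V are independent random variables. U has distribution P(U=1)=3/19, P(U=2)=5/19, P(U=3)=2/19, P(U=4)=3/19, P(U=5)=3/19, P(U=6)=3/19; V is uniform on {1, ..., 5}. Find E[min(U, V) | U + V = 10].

9/2

P(U + V = 10) = 6/95.
Summing min(U,V)·P(x,y) over outcomes with U + V = 10 gives 27/95.
E[min(U, V) | U + V = 10] = (27/95) / (6/95) = 9/2.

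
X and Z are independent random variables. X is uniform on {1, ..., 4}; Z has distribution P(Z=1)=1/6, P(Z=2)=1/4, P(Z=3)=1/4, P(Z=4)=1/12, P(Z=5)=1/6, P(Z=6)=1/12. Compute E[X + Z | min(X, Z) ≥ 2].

13/2

P(min(X, Z) ≥ 2) = 5/8.
Summing (X+Z)·P(x,y) over outcomes with min(X, Z) ≥ 2 gives 65/16.
E[X + Z | min(X, Z) ≥ 2] = (65/16) / (5/8) = 13/2.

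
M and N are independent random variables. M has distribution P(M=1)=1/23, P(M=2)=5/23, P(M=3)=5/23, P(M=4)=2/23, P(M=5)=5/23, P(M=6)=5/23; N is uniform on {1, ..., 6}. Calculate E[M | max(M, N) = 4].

58/19

P(max(M, N) = 4) = 19/138.
Summing M·P(x,y) over outcomes with max(M, N) = 4 gives 29/69.
E[M | max(M, N) = 4] = (29/69) / (19/138) = 58/19.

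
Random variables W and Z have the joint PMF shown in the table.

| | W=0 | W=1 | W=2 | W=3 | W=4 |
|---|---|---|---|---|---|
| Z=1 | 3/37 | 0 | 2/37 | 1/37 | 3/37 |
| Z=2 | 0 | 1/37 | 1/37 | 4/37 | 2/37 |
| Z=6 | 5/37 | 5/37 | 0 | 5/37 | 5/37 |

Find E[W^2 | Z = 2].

73/8

P(Z = 2) = 8/37.
Σ W^2·P over the event = 1·(1/37) + 4·(1/37) + 9·(4/37) + 16·(2/37) = 73/37.
E[W^2 | Z = 2] = (73/37) / (8/37) = 73/8.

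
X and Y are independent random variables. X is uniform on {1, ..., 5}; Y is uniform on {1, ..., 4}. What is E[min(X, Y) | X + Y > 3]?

P(X + Y > 3) = 17/20.
Summing min(X,Y)·P(x,y) over outcomes with X + Y > 3 gives 37/20.
E[min(X, Y) | X + Y > 3] = (37/20) / (17/20) = 37/17.

37/17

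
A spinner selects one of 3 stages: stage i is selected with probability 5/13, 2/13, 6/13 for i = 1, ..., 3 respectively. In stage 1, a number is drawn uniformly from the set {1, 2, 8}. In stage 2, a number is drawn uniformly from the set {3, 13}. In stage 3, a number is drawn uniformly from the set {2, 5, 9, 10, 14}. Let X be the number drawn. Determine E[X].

19/3

E[X | stage 1] = (1+2+8)/3 = 11/3.
E[X | stage 2] = (3+13)/2 = 8.
E[X | stage 3] = (2+5+9+10+14)/5 = 8.
By the law of total expectation,
E[X] = (5/13)·(11/3) + (2/13)·(8) + (6/13)·(8) = 19/3.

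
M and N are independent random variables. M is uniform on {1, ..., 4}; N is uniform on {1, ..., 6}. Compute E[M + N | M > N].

Outcomes with M > N: (2,1), (3,1), (3,2), (4,1), (4,2), (4,3), each with probability 1/24.
E[M + N | M > N] = (3 + 4 + 5 + 5 + 6 + 7) / 6 = 5.

5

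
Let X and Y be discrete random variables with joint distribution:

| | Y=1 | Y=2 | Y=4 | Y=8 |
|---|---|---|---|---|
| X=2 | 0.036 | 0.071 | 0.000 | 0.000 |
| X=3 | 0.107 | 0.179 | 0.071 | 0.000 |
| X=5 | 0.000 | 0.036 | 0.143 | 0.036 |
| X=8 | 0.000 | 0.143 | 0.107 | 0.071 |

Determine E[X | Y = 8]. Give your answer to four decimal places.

P(Y = 8) = 0.107.
Σ X·P over the event = 5·(0.036) + 8·(0.071) = 0.748.
E[X | Y = 8] = (0.748) / (0.107) = 6.9907.

6.9907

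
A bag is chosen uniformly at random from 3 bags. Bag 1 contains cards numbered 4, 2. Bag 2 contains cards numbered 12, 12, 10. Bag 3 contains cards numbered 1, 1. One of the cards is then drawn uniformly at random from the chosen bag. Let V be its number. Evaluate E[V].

46/9

E[V | bag 1] = (4+2)/2 = 3.
E[V | bag 2] = (12+12+10)/3 = 34/3.
E[V | bag 3] = (1+1)/2 = 1.
E[V] = (1/3)·(3) + (1/3)·(34/3) + (1/3)·(1) = 46/9.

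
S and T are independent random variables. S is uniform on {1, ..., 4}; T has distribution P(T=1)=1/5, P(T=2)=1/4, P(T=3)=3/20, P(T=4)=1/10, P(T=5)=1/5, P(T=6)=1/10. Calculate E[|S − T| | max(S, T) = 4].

P(max(S, T) = 4) = 1/4.
Summing |S−T|·P(x,y) over outcomes with max(S, T) = 4 gives 37/80.
E[|S − T| | max(S, T) = 4] = (37/80) / (1/4) = 37/20.

37/20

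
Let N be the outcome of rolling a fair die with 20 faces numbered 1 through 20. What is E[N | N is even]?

11

Given N is even, N is equally likely to be any of {2, 4, 6, 8, 10, 12, 14, 16, 18, 20}.
E[N | N is even] = (2 + 4 + 6 + 8 + 10 + 12 + 14 + 16 + 18 + 20) / 10 = 11.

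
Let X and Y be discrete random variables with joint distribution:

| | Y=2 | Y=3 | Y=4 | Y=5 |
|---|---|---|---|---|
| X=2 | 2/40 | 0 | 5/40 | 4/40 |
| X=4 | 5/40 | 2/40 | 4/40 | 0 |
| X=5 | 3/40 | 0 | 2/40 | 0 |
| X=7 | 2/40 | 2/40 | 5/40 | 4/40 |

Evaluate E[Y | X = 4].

32/11

P(X = 4) = 11/40.
Σ Y·P over the event = 2·(5/40) + 3·(2/40) + 4·(4/40) = 4/5.
E[Y | X = 4] = (4/5) / (11/40) = 32/11.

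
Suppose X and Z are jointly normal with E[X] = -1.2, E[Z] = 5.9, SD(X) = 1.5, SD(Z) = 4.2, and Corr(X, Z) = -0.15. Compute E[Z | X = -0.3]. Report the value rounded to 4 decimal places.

For a bivariate normal, E[Z | X=x] = μ_Z + ρ·(σ_Z/σ_X)·(x − μ_X).
E[Z | X=-0.3] = 5.9 + (-0.15)·(4.2/1.5)·(-0.3 − (-1.2)) = 5.9 + (-0.42)·(0.9) = 5.5220.

5.5220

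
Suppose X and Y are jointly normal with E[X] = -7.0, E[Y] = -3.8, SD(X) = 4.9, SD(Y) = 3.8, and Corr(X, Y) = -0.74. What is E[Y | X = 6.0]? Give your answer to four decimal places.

For a bivariate normal, E[Y | X=x] = μ_Y + ρ·(σ_Y/σ_X)·(x − μ_X).
E[Y | X=6.0] = -3.8 + (-0.74)·(3.8/4.9)·(6.0 − (-7.0)) = -3.8 + (-0.57388)·(13) = -11.2604.

-11.2604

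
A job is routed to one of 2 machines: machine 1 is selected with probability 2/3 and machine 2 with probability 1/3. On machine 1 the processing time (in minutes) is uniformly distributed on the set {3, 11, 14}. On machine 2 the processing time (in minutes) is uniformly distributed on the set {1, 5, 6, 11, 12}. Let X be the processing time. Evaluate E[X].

77/9

E[X | machine 1] = (3+11+14)/3 = 28/3.
E[X | machine 2] = (1+5+6+11+12)/5 = 7.
E[X] = (2/3)·(28/3) + (1/3)·(7) = 77/9.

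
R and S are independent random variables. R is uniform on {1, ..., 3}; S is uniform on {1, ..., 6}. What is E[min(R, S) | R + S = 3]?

Outcomes with R + S = 3: (1,2), (2,1), each with probability 1/18.
E[min(R, S) | R + S = 3] = (1 + 1) / 2 = 1.

1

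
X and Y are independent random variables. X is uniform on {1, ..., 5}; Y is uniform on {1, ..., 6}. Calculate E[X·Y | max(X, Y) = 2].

Outcomes with max(X, Y) = 2: (1,2), (2,1), (2,2), each with probability 1/30.
E[X·Y | max(X, Y) = 2] = (2 + 2 + 4) / 3 = 8/3.

8/3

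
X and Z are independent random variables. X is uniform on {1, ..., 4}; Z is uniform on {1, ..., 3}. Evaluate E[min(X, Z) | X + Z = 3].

Outcomes with X + Z = 3: (1,2), (2,1), each with probability 1/12.
E[min(X, Z) | X + Z = 3] = (1 + 1) / 2 = 1.

1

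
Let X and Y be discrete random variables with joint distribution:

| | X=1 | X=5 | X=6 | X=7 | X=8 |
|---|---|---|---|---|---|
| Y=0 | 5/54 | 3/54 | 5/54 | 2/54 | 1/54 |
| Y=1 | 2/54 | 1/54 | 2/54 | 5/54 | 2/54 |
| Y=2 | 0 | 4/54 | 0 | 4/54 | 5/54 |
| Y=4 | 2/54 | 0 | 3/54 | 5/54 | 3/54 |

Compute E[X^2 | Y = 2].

616/13

P(Y = 2) = 13/54.
Σ X^2·P over the event = 25·(4/54) + 49·(4/54) + 64·(5/54) = 308/27.
E[X^2 | Y = 2] = (308/27) / (13/54) = 616/13.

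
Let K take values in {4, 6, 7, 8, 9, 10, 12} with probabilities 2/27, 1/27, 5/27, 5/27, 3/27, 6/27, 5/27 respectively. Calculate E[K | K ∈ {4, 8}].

48/7

P(K ∈ {4, 8}) = 7/27.
Σ over the event: 4·2/27 + 8·5/27 = 16/9.
E[K | K ∈ {4, 8}] = (16/9) / (7/27) = 48/7.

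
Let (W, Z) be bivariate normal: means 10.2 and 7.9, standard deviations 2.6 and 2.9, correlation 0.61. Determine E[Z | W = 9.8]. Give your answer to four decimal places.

7.6278

E[Z | W=x] = μ_Z + ρ(σ_Z/σ_W)(x − μ_W) for jointly normal variables.
E[Z | W=9.8] = 7.9 + (0.61)·(2.9/2.6)·(9.8 − (10.2)) = 7.9 + (0.68038)·(-0.4) = 7.6278.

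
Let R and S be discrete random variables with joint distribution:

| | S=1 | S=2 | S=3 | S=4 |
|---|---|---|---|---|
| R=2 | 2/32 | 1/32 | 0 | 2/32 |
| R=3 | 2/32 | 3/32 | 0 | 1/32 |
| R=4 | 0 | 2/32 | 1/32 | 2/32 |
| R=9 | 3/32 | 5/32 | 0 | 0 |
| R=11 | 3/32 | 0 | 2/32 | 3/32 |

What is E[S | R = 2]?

12/5

P(R = 2) = 5/32.
Σ S·P over the event = 1·(2/32) + 2·(1/32) + 4·(2/32) = 3/8.
E[S | R = 2] = (3/8) / (5/32) = 12/5.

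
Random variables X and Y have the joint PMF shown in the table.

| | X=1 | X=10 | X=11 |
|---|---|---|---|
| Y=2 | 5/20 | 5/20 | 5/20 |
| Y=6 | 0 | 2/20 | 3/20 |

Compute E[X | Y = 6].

P(Y = 6) = 1/4.
Σ X·P over the event = 10·(2/20) + 11·(3/20) = 53/20.
E[X | Y = 6] = (53/20) / (1/4) = 53/5.

53/5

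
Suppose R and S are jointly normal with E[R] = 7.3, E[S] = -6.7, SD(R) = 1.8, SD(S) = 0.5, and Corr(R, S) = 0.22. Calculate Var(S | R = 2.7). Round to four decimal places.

Var(S | R=x) = (1 − ρ²)·σ_S².
Var(S | R=2.7) = (0.5)²·(1 − (0.22)²) = 0.25·0.9516 = 0.2379.

0.2379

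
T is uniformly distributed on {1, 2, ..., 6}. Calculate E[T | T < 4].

Given T < 4, T is equally likely to be any of {1, 2, 3}.
E[T | T < 4] = (1 + 2 + 3) / 3 = 2.

2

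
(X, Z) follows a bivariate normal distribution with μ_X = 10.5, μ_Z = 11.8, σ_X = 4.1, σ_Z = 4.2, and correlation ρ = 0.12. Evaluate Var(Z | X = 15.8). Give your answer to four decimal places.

17.3860

The conditional variance in a bivariate normal is σ_Z²(1 − ρ²), independent of x.
Var(Z | X=15.8) = (4.2)²·(1 − (0.12)²) = 17.64·0.9856 = 17.3860.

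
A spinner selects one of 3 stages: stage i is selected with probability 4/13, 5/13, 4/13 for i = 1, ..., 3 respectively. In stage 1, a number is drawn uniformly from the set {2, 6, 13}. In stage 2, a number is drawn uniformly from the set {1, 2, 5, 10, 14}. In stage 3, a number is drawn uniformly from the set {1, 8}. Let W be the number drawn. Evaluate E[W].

E[W | stage 1] = (2+6+13)/3 = 7.
E[W | stage 2] = (1+2+5+10+14)/5 = 32/5.
E[W | stage 3] = (1+8)/2 = 9/2.
E[W] = (4/13)·(7) + (5/13)·(32/5) + (4/13)·(9/2) = 6.

6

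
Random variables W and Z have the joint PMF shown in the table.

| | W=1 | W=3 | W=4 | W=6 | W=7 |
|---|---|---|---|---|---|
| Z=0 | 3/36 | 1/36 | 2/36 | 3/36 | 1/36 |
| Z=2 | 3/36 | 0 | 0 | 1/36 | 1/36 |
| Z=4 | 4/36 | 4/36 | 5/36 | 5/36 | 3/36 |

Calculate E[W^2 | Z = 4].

149/7

P(Z = 4) = 7/12.
Σ W^2·P over the event = 1·(4/36) + 9·(4/36) + 16·(5/36) + 36·(5/36) + 49·(3/36) = 149/12.
E[W^2 | Z = 4] = (149/12) / (7/12) = 149/7.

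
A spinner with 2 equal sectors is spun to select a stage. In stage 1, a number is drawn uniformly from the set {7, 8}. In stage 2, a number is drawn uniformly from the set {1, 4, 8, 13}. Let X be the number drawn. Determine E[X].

E[X | stage 1] = (7+8)/2 = 15/2.
E[X | stage 2] = (1+4+8+13)/4 = 13/2.
E[X] = (1/2)·(15/2) + (1/2)·(13/2) = 7.

7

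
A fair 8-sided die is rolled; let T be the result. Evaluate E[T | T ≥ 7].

Given T ≥ 7, T is equally likely to be any of {7, 8}.
E[T | T ≥ 7] = (7 + 8) / 2 = 15/2.

15/2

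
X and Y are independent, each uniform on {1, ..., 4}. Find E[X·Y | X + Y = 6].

25/3

Outcomes with X + Y = 6: (2,4), (3,3), (4,2), each with probability 1/16.
E[X·Y | X + Y = 6] = (8 + 9 + 8) / 3 = 25/3.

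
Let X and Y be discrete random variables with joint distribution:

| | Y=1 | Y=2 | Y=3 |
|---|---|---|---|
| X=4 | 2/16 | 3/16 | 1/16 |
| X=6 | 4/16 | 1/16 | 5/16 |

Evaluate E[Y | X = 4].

11/6

P(X = 4) = 3/8.
Σ Y·P over the event = 1·(2/16) + 2·(3/16) + 3·(1/16) = 11/16.
E[Y | X = 4] = (11/16) / (3/8) = 11/6.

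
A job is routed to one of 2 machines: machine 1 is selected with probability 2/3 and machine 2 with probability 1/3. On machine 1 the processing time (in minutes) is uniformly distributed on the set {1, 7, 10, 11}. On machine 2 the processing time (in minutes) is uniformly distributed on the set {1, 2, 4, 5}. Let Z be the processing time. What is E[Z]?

35/6

E[Z | machine 1] = (1+7+10+11)/4 = 29/4.
E[Z | machine 2] = (1+2+4+5)/4 = 3.
E[Z] = (2/3)·(29/4) + (1/3)·(3) = 35/6.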